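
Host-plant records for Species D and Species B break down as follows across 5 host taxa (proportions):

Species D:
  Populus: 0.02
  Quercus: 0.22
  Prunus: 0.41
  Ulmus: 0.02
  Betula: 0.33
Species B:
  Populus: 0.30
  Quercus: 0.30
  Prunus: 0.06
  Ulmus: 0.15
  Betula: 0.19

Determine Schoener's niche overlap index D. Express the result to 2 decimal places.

Σ|p₁ᵢ − p₂ᵢ| = 0.28 + 0.08 + 0.35 + 0.13 + 0.14 = 0.98
D = 1 − ½ × 0.98 = 1 − 0.490 = 0.5100

0.51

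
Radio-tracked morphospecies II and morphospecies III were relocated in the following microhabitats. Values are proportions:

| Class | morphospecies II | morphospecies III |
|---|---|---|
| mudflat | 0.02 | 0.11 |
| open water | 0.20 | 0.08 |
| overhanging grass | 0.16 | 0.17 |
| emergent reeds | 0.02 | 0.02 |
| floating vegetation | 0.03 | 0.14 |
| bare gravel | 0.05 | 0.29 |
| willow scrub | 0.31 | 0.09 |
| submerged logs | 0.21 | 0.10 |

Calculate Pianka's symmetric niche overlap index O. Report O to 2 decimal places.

Σ p₁ᵢp₂ᵢ = 0.0022 + 0.0160 + 0.0272 + 0.0004 + 0.0042 + 0.0145 + 0.0279 + 0.0210 = 0.1134
Σp_1ᵢ² = 0.02² + 0.20² + 0.16² + 0.02² + 0.03² + 0.05² + 0.31² + 0.21² = 0.0004 + 0.0400 + 0.0256 + 0.0004 + 0.0009 + 0.0025 + 0.0961 + 0.0441 = 0.2100
Σp_2ᵢ² = 0.11² + 0.08² + 0.17² + 0.02² + 0.14² + 0.29² + 0.09² + 0.10² = 0.0121 + 0.0064 + 0.0289 + 0.0004 + 0.0196 + 0.0841 + 0.0081 + 0.0100 = 0.1696
O = 0.1134 / √(0.2100 × 0.1696) = 0.1134 / 0.18872 = 0.6009

0.60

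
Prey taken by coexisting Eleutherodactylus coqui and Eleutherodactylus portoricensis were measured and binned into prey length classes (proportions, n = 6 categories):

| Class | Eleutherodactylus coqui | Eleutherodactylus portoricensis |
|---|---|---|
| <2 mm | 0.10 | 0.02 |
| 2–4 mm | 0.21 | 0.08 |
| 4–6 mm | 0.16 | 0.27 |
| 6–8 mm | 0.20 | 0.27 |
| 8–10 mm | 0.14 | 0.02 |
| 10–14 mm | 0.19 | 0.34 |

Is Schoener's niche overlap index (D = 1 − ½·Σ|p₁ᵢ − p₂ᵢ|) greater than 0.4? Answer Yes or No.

Σ|p₁ᵢ − p₂ᵢ| = 0.08 + 0.13 + 0.11 + 0.07 + 0.12 + 0.15 = 0.66
D = 1 − ½ × 0.66 = 1 − 0.330 = 0.6700
D = 0.6700 > 0.4 → Yes.

Yes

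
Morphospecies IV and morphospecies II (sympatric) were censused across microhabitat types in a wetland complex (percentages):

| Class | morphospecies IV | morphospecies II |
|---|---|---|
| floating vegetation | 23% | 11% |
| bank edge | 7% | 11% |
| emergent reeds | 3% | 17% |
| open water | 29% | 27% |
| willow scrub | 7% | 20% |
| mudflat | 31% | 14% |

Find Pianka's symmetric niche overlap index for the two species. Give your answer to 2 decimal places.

0.82

Convert percentages to proportions (divide by 100).
Σ p₁ᵢp₂ᵢ = 0.0253 + 0.0077 + 0.0051 + 0.0783 + 0.0140 + 0.0434 = 0.1738
Σp_1ᵢ² = 0.23² + 0.07² + 0.03² + 0.29² + 0.07² + 0.31² = 0.0529 + 0.0049 + 0.0009 + 0.0841 + 0.0049 + 0.0961 = 0.2438
Σp_2ᵢ² = 0.11² + 0.11² + 0.17² + 0.27² + 0.20² + 0.14² = 0.0121 + 0.0121 + 0.0289 + 0.0729 + 0.0400 + 0.0196 = 0.1856
O = 0.1738 / √(0.2438 × 0.1856) = 0.1738 / 0.21272 = 0.8170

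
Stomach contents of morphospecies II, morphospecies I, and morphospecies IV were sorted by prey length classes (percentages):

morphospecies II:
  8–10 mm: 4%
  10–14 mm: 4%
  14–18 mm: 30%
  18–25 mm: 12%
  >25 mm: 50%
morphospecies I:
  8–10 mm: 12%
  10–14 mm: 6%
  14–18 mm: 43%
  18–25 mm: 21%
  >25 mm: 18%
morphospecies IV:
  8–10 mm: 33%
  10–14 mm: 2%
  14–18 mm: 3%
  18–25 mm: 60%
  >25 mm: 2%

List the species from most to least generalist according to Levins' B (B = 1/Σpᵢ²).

morphospecies I > morphospecies II > morphospecies IV

Convert percentages to proportions (divide by 100).
Σp_IIᵢ² = 0.04² + 0.04² + 0.30² + 0.12² + 0.50² = 0.0016 + 0.0016 + 0.0900 + 0.0144 + 0.2500 = 0.3576
B_II = 1 / 0.3576 = 2.7964
Σp_Iᵢ² = 0.12² + 0.06² + 0.43² + 0.21² + 0.18² = 0.0144 + 0.0036 + 0.1849 + 0.0441 + 0.0324 = 0.2794
B_I = 1 / 0.2794 = 3.5791
Σp_IVᵢ² = 0.33² + 0.02² + 0.03² + 0.60² + 0.02² = 0.1089 + 0.0004 + 0.0009 + 0.3600 + 0.0004 = 0.4706
B_IV = 1 / 0.4706 = 2.1249
Ranking by B (broadest → narrowest): morphospecies I (3.58) > morphospecies II (2.80) > morphospecies IV (2.12)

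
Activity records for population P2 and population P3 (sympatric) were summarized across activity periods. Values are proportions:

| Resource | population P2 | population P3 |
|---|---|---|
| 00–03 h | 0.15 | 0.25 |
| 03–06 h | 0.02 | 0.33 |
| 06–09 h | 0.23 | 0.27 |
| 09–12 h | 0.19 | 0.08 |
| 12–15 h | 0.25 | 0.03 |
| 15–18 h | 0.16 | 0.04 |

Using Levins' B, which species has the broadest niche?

Σp_P2ᵢ² = 0.15² + 0.02² + 0.23² + 0.19² + 0.25² + 0.16² = 0.0225 + 0.0004 + 0.0529 + 0.0361 + 0.0625 + 0.0256 = 0.2000
B_P2 = 1 / 0.2000 = 5.0000
Σp_P3ᵢ² = 0.25² + 0.33² + 0.27² + 0.08² + 0.03² + 0.04² = 0.0625 + 0.1089 + 0.0729 + 0.0064 + 0.0009 + 0.0016 = 0.2532
B_P3 = 1 / 0.2532 = 3.9494
Highest B → broadest niche (most generalist): population P2 (B = 5.00).

population P2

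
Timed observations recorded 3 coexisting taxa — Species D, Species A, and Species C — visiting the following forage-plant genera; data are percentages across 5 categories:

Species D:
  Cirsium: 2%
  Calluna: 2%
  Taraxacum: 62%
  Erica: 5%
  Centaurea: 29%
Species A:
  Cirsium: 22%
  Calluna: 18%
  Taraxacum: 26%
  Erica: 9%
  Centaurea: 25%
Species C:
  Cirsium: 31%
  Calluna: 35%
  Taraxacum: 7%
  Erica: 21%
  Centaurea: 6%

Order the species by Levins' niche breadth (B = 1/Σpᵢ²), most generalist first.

Convert percentages to proportions (divide by 100).
Σp_Dᵢ² = 0.02² + 0.02² + 0.62² + 0.05² + 0.29² = 0.0004 + 0.0004 + 0.3844 + 0.0025 + 0.0841 = 0.4718
B_D = 1 / 0.4718 = 2.1195
Σp_Aᵢ² = 0.22² + 0.18² + 0.26² + 0.09² + 0.25² = 0.0484 + 0.0324 + 0.0676 + 0.0081 + 0.0625 = 0.2190
B_A = 1 / 0.2190 = 4.5662
Σp_Cᵢ² = 0.31² + 0.35² + 0.07² + 0.21² + 0.06² = 0.0961 + 0.1225 + 0.0049 + 0.0441 + 0.0036 = 0.2712
B_C = 1 / 0.2712 = 3.6873
Ranking by B (broadest → narrowest): Species A (4.57) > Species C (3.69) > Species D (2.12)

Species A > Species C > Species D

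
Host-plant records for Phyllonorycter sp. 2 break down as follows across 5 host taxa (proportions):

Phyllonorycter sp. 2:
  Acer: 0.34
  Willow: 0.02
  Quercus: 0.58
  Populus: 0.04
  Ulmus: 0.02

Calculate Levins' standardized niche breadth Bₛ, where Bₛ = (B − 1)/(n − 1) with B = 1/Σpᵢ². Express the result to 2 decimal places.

Σpᵢ² = 0.34² + 0.02² + 0.58² + 0.04² + 0.02² = 0.1156 + 0.0004 + 0.3364 + 0.0016 + 0.0004 = 0.4544
B = 1 / 0.4544 = 2.2007
Bₛ = (B − 1)/(n − 1) = (2.2007 − 1)/(5 − 1) = 1.2007/4 = 0.3002

0.30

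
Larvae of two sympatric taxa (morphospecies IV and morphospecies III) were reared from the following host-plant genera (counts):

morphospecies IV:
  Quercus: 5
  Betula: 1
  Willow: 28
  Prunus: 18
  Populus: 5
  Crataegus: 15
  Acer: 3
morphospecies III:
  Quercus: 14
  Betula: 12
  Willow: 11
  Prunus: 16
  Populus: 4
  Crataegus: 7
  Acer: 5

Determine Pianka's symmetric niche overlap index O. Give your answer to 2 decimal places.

Proportions for morphospecies IV (n=75): 5/75=0.0667, 1/75=0.0133, 28/75=0.3733, 18/75=0.2400, 5/75=0.0667, 15/75=0.2000, 3/75=0.0400
Proportions for morphospecies III (n=69): 14/69=0.2029, 12/69=0.1739, 11/69=0.1594, 16/69=0.2319, 4/69=0.0580, 7/69=0.1014, 5/69=0.0725
Σ p₁ᵢp₂ᵢ = 0.013533 + 0.002313 + 0.059504 + 0.055656 + 0.003869 + 0.020280 + 0.002900 = 0.158055
Σp_1ᵢ² = 0.0667² + 0.0133² + 0.3733² + 0.2400² + 0.0667² + 0.2000² + 0.0400² = 0.004449 + 0.000177 + 0.139353 + 0.057600 + 0.004449 + 0.040000 + 0.001600 = 0.247628
Σp_2ᵢ² = 0.2029² + 0.1739² + 0.1594² + 0.2319² + 0.0580² + 0.1014² + 0.0725² = 0.041168 + 0.030241 + 0.025408 + 0.053778 + 0.003364 + 0.010282 + 0.005256 = 0.169497
O = 0.158055 / √(0.247628 × 0.169497) = 0.158055 / 0.2048712 = 0.7715

0.77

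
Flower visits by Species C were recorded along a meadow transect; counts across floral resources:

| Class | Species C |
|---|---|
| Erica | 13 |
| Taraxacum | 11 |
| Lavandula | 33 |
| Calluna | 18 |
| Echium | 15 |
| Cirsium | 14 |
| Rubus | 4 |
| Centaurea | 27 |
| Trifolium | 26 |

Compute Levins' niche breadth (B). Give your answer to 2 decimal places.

7.31

Proportions for Species C (n=161): 13/161=0.0807, 11/161=0.0683, 33/161=0.2050, 18/161=0.1118, 15/161=0.0932, 14/161=0.0870, 4/161=0.0248, 27/161=0.1677, 26/161=0.1615
Σpᵢ² = 0.0807² + 0.0683² + 0.2050² + 0.1118² + 0.0932² + 0.0870² + 0.0248² + 0.1677² + 0.1615² = 0.006512 + 0.004665 + 0.042025 + 0.012499 + 0.008686 + 0.007569 + 0.000615 + 0.028123 + 0.026082 = 0.136776
B = 1 / 0.136776 = 7.3112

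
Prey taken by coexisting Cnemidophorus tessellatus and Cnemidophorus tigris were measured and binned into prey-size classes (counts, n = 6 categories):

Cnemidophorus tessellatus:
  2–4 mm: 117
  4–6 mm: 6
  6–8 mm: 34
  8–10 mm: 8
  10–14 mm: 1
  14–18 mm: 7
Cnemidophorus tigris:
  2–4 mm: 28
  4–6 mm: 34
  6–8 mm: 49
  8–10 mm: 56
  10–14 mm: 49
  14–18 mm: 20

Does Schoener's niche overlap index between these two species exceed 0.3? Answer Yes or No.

Proportions for Cnemidophorus tessellatus (n=173): 117/173=0.6763, 6/173=0.0347, 34/173=0.1965, 8/173=0.0462, 1/173=0.0058, 7/173=0.0405
Proportions for Cnemidophorus tigris (n=236): 28/236=0.1186, 34/236=0.1441, 49/236=0.2076, 56/236=0.2373, 49/236=0.2076, 20/236=0.0847
Σ|p₁ᵢ − p₂ᵢ| = 0.5577 + 0.1094 + 0.0111 + 0.1911 + 0.2018 + 0.0442 = 1.1153
D = 1 − ½ × 1.1153 = 1 − 0.55765 = 0.44235
D = 0.44235 > 0.3 → Yes.

Yes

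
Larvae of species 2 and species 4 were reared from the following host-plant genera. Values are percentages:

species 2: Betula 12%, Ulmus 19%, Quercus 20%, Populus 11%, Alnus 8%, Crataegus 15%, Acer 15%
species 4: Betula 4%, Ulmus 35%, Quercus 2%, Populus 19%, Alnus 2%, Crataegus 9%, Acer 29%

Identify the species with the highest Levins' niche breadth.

Convert percentages to proportions (divide by 100).
Σp_2ᵢ² = 0.12² + 0.19² + 0.20² + 0.11² + 0.08² + 0.15² + 0.15² = 0.0144 + 0.0361 + 0.0400 + 0.0121 + 0.0064 + 0.0225 + 0.0225 = 0.1540
B_2 = 1 / 0.1540 = 6.4935
Σp_4ᵢ² = 0.04² + 0.35² + 0.02² + 0.19² + 0.02² + 0.09² + 0.29² = 0.0016 + 0.1225 + 0.0004 + 0.0361 + 0.0004 + 0.0081 + 0.0841 = 0.2532
B_4 = 1 / 0.2532 = 3.9494
Highest B → broadest niche (most generalist): species 2 (B = 6.49).

species 2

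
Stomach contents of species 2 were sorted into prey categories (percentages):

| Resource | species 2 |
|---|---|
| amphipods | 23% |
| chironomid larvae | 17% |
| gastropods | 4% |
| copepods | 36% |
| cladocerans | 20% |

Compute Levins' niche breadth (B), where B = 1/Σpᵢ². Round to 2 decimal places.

Convert percentages to proportions (divide by 100).
Σpᵢ² = 0.23² + 0.17² + 0.04² + 0.36² + 0.20² = 0.0529 + 0.0289 + 0.0016 + 0.1296 + 0.0400 = 0.2530
B = 1 / 0.2530 = 3.9526

3.95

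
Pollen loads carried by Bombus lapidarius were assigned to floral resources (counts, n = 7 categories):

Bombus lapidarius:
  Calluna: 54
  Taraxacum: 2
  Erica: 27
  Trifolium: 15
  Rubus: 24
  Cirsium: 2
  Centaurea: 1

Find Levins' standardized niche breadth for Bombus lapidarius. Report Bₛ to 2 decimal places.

Proportions for Bombus lapidarius (n=125): 54/125=0.4320, 2/125=0.0160, 27/125=0.2160, 15/125=0.1200, 24/125=0.1920, 2/125=0.0160, 1/125=0.0080
Σpᵢ² = 0.4320² + 0.0160² + 0.2160² + 0.1200² + 0.1920² + 0.0160² + 0.0080² = 0.186624 + 0.000256 + 0.046656 + 0.014400 + 0.036864 + 0.000256 + 0.000064 = 0.285120
B = 1 / 0.285120 = 3.5073
Bₛ = (B − 1)/(n − 1) = (3.5073 − 1)/(7 − 1) = 2.5073/6 = 0.4179

0.42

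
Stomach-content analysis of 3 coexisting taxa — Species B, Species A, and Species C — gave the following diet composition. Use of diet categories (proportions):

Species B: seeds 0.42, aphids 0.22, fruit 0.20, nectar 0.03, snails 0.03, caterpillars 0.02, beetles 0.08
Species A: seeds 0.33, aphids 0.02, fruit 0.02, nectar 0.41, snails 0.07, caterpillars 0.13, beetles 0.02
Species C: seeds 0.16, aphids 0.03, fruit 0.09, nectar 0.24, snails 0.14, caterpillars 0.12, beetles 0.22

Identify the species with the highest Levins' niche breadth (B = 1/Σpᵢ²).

Species C

Σp_Bᵢ² = 0.42² + 0.22² + 0.20² + 0.03² + 0.03² + 0.02² + 0.08² = 0.1764 + 0.0484 + 0.0400 + 0.0009 + 0.0009 + 0.0004 + 0.0064 = 0.2734
B_B = 1 / 0.2734 = 3.6576
Σp_Aᵢ² = 0.33² + 0.02² + 0.02² + 0.41² + 0.07² + 0.13² + 0.02² = 0.1089 + 0.0004 + 0.0004 + 0.1681 + 0.0049 + 0.0169 + 0.0004 = 0.3000
B_A = 1 / 0.3000 = 3.3333
Σp_Cᵢ² = 0.16² + 0.03² + 0.09² + 0.24² + 0.14² + 0.12² + 0.22² = 0.0256 + 0.0009 + 0.0081 + 0.0576 + 0.0196 + 0.0144 + 0.0484 = 0.1746
B_C = 1 / 0.1746 = 5.7274
Highest B → broadest niche (most generalist): Species C (B = 5.73).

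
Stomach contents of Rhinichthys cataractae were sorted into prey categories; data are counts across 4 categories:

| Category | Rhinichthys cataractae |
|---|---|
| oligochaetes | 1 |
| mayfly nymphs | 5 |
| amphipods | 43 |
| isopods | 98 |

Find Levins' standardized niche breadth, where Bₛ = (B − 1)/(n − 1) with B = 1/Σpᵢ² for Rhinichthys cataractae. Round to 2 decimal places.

Proportions for Rhinichthys cataractae (n=147): 1/147=0.0068, 5/147=0.0340, 43/147=0.2925, 98/147=0.6667
Σpᵢ² = 0.0068² + 0.0340² + 0.2925² + 0.6667² = 0.000046 + 0.001156 + 0.085556 + 0.444489 = 0.531247
B = 1 / 0.531247 = 1.8824
Bₛ = (B − 1)/(n − 1) = (1.8824 − 1)/(4 − 1) = 0.8824/3 = 0.2941

0.29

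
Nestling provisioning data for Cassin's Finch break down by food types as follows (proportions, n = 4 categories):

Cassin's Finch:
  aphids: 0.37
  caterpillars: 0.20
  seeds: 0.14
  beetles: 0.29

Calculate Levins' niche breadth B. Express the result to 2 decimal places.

3.56

Σpᵢ² = 0.37² + 0.20² + 0.14² + 0.29² = 0.1369 + 0.0400 + 0.0196 + 0.0841 = 0.2806
B = 1 / 0.2806 = 3.5638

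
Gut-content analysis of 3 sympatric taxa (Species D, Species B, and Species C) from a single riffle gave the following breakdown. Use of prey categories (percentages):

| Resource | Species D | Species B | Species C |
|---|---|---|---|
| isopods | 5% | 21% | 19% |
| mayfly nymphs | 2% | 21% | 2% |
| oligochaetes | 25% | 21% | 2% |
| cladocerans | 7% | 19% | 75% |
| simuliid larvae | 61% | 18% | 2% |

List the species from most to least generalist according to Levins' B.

Convert percentages to proportions (divide by 100).
Σp_Dᵢ² = 0.05² + 0.02² + 0.25² + 0.07² + 0.61² = 0.0025 + 0.0004 + 0.0625 + 0.0049 + 0.3721 = 0.4424
B_D = 1 / 0.4424 = 2.2604
Σp_Bᵢ² = 0.21² + 0.21² + 0.21² + 0.19² + 0.18² = 0.0441 + 0.0441 + 0.0441 + 0.0361 + 0.0324 = 0.2008
B_B = 1 / 0.2008 = 4.9801
Σp_Cᵢ² = 0.19² + 0.02² + 0.02² + 0.75² + 0.02² = 0.0361 + 0.0004 + 0.0004 + 0.5625 + 0.0004 = 0.5998
B_C = 1 / 0.5998 = 1.6672
Ranking by B (broadest → narrowest): Species B (4.98) > Species D (2.26) > Species C (1.67)

Species B > Species D > Species C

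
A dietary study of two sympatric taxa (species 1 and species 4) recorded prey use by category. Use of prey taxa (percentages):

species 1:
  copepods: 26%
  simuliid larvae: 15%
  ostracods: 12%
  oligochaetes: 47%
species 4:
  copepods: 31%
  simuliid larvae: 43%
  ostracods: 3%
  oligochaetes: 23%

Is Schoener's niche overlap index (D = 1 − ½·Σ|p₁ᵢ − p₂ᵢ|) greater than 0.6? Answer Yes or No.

Yes

Convert percentages to proportions (divide by 100).
Σ|p₁ᵢ − p₂ᵢ| = 0.05 + 0.28 + 0.09 + 0.24 = 0.66
D = 1 − ½ × 0.66 = 1 − 0.330 = 0.6700
D = 0.6700 > 0.6 → Yes.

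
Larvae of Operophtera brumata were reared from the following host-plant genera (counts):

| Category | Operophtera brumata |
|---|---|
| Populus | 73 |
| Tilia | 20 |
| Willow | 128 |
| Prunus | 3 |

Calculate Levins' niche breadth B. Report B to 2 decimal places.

Proportions for Operophtera brumata (n=224): 73/224=0.3259, 20/224=0.0893, 128/224=0.5714, 3/224=0.0134
Σpᵢ² = 0.3259² + 0.0893² + 0.5714² + 0.0134² = 0.106211 + 0.007974 + 0.326498 + 0.000180 = 0.440863
B = 1 / 0.440863 = 2.2683

2.27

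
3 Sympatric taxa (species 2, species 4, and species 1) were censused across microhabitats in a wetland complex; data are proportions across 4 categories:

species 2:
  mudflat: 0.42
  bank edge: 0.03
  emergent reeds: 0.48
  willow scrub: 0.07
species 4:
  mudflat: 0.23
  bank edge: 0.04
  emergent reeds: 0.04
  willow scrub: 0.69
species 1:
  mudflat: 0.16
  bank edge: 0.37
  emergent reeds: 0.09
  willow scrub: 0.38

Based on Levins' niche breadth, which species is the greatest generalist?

Σp_2ᵢ² = 0.42² + 0.03² + 0.48² + 0.07² = 0.1764 + 0.0009 + 0.2304 + 0.0049 = 0.4126
B_2 = 1 / 0.4126 = 2.4237
Σp_4ᵢ² = 0.23² + 0.04² + 0.04² + 0.69² = 0.0529 + 0.0016 + 0.0016 + 0.4761 = 0.5322
B_4 = 1 / 0.5322 = 1.8790
Σp_1ᵢ² = 0.16² + 0.37² + 0.09² + 0.38² = 0.0256 + 0.1369 + 0.0081 + 0.1444 = 0.3150
B_1 = 1 / 0.3150 = 3.1746
Highest B → broadest niche (most generalist): species 1 (B = 3.17).

species 1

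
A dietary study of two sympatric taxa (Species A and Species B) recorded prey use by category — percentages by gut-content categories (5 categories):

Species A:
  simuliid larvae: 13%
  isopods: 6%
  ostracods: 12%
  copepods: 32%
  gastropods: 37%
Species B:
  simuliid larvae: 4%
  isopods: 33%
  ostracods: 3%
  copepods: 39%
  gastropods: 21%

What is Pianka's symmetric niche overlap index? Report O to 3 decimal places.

0.796

Convert percentages to proportions (divide by 100).
Σ p₁ᵢp₂ᵢ = 0.0052 + 0.0198 + 0.0036 + 0.1248 + 0.0777 = 0.2311
Σp_1ᵢ² = 0.13² + 0.06² + 0.12² + 0.32² + 0.37² = 0.0169 + 0.0036 + 0.0144 + 0.1024 + 0.1369 = 0.2742
Σp_2ᵢ² = 0.04² + 0.33² + 0.03² + 0.39² + 0.21² = 0.0016 + 0.1089 + 0.0009 + 0.1521 + 0.0441 = 0.3076
O = 0.2311 / √(0.2742 × 0.3076) = 0.2311 / 0.290420 = 0.79574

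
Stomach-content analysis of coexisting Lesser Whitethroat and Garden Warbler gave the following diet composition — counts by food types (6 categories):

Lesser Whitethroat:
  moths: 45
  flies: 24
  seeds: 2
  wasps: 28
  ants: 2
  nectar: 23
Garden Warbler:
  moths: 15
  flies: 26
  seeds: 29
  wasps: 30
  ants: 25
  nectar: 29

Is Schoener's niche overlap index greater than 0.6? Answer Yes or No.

Proportions for Lesser Whitethroat (n=124): 45/124=0.3629, 24/124=0.1935, 2/124=0.0161, 28/124=0.2258, 2/124=0.0161, 23/124=0.1855
Proportions for Garden Warbler (n=154): 15/154=0.0974, 26/154=0.1688, 29/154=0.1883, 30/154=0.1948, 25/154=0.1623, 29/154=0.1883
Σ|p₁ᵢ − p₂ᵢ| = 0.2655 + 0.0247 + 0.1722 + 0.0310 + 0.1462 + 0.0028 = 0.6424
D = 1 − ½ × 0.6424 = 1 − 0.32120 = 0.67880
D = 0.67880 > 0.6 → Yes.

Yes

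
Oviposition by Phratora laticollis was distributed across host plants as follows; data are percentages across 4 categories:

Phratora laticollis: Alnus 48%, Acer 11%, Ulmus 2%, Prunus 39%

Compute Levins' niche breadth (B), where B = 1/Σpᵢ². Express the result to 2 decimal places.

Convert percentages to proportions (divide by 100).
Σpᵢ² = 0.48² + 0.11² + 0.02² + 0.39² = 0.2304 + 0.0121 + 0.0004 + 0.1521 = 0.3950
B = 1 / 0.3950 = 2.5316

2.53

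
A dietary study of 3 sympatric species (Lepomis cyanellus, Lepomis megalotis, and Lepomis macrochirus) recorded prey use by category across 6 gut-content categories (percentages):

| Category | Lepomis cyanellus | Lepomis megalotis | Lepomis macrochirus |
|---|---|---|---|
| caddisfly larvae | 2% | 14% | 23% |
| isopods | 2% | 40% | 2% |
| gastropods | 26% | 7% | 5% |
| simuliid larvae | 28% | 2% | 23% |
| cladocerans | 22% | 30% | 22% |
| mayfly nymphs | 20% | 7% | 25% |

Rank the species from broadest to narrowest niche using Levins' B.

Lepomis macrochirus > Lepomis cyanellus > Lepomis megalotis

Convert percentages to proportions (divide by 100).
Σp_cyanᵢ² = 0.02² + 0.02² + 0.26² + 0.28² + 0.22² + 0.20² = 0.0004 + 0.0004 + 0.0676 + 0.0784 + 0.0484 + 0.0400 = 0.2352
B_cyan = 1 / 0.2352 = 4.2517
Σp_megaᵢ² = 0.14² + 0.40² + 0.07² + 0.02² + 0.30² + 0.07² = 0.0196 + 0.1600 + 0.0049 + 0.0004 + 0.0900 + 0.0049 = 0.2798
B_mega = 1 / 0.2798 = 3.5740
Σp_macrᵢ² = 0.23² + 0.02² + 0.05² + 0.23² + 0.22² + 0.25² = 0.0529 + 0.0004 + 0.0025 + 0.0529 + 0.0484 + 0.0625 = 0.2196
B_macr = 1 / 0.2196 = 4.5537
Ranking by B (broadest → narrowest): Lepomis macrochirus (4.55) > Lepomis cyanellus (4.25) > Lepomis megalotis (3.57)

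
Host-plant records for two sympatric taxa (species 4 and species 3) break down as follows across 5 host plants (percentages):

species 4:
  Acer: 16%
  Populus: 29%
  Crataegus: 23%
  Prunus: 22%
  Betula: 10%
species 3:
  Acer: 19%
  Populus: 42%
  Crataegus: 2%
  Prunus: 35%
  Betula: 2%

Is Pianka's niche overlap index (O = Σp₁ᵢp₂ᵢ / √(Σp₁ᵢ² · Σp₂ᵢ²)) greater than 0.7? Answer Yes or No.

Convert percentages to proportions (divide by 100).
Σ p₁ᵢp₂ᵢ = 0.0304 + 0.1218 + 0.0046 + 0.0770 + 0.0020 = 0.2358
Σp_1ᵢ² = 0.16² + 0.29² + 0.23² + 0.22² + 0.10² = 0.0256 + 0.0841 + 0.0529 + 0.0484 + 0.0100 = 0.2210
Σp_2ᵢ² = 0.19² + 0.42² + 0.02² + 0.35² + 0.02² = 0.0361 + 0.1764 + 0.0004 + 0.1225 + 0.0004 = 0.3358
O = 0.2358 / √(0.2210 × 0.3358) = 0.2358 / 0.27242 = 0.8656
O = 0.8656 > 0.7 → Yes.

Yes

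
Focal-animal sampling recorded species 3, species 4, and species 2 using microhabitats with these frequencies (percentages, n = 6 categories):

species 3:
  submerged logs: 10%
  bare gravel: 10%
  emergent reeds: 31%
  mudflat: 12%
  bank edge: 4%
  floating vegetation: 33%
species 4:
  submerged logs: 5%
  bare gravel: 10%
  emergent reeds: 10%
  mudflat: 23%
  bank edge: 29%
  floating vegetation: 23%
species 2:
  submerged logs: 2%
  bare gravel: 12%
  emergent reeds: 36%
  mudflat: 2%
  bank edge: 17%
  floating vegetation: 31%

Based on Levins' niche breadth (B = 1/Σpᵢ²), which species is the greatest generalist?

Convert percentages to proportions (divide by 100).
Σp_3ᵢ² = 0.10² + 0.10² + 0.31² + 0.12² + 0.04² + 0.33² = 0.0100 + 0.0100 + 0.0961 + 0.0144 + 0.0016 + 0.1089 = 0.2410
B_3 = 1 / 0.2410 = 4.1494
Σp_4ᵢ² = 0.05² + 0.10² + 0.10² + 0.23² + 0.29² + 0.23² = 0.0025 + 0.0100 + 0.0100 + 0.0529 + 0.0841 + 0.0529 = 0.2124
B_4 = 1 / 0.2124 = 4.7081
Σp_2ᵢ² = 0.02² + 0.12² + 0.36² + 0.02² + 0.17² + 0.31² = 0.0004 + 0.0144 + 0.1296 + 0.0004 + 0.0289 + 0.0961 = 0.2698
B_2 = 1 / 0.2698 = 3.7064
Highest B → broadest niche (most generalist): species 4 (B = 4.71).

species 4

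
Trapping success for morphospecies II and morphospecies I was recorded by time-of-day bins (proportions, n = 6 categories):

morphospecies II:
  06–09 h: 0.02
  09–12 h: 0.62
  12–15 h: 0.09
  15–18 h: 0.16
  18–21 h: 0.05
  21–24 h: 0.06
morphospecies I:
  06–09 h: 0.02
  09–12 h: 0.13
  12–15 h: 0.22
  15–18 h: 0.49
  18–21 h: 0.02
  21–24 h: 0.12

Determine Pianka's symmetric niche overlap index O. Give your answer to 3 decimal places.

0.508

Σ p₁ᵢp₂ᵢ = 0.0004 + 0.0806 + 0.0198 + 0.0784 + 0.0010 + 0.0072 = 0.1874
Σp_1ᵢ² = 0.02² + 0.62² + 0.09² + 0.16² + 0.05² + 0.06² = 0.0004 + 0.3844 + 0.0081 + 0.0256 + 0.0025 + 0.0036 = 0.4246
Σp_2ᵢ² = 0.02² + 0.13² + 0.22² + 0.49² + 0.02² + 0.12² = 0.0004 + 0.0169 + 0.0484 + 0.2401 + 0.0004 + 0.0144 = 0.3206
O = 0.1874 / √(0.4246 × 0.3206) = 0.1874 / 0.368954 = 0.50792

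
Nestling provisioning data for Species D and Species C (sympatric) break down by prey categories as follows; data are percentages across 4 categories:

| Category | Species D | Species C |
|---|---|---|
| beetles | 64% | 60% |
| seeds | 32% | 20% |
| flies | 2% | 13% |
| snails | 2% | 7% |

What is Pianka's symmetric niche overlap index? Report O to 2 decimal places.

0.97

Convert percentages to proportions (divide by 100).
Σ p₁ᵢp₂ᵢ = 0.3840 + 0.0640 + 0.0026 + 0.0014 = 0.4520
Σp_1ᵢ² = 0.64² + 0.32² + 0.02² + 0.02² = 0.4096 + 0.1024 + 0.0004 + 0.0004 = 0.5128
Σp_2ᵢ² = 0.60² + 0.20² + 0.13² + 0.07² = 0.3600 + 0.0400 + 0.0169 + 0.0049 = 0.4218
O = 0.4520 / √(0.5128 × 0.4218) = 0.4520 / 0.46508 = 0.9719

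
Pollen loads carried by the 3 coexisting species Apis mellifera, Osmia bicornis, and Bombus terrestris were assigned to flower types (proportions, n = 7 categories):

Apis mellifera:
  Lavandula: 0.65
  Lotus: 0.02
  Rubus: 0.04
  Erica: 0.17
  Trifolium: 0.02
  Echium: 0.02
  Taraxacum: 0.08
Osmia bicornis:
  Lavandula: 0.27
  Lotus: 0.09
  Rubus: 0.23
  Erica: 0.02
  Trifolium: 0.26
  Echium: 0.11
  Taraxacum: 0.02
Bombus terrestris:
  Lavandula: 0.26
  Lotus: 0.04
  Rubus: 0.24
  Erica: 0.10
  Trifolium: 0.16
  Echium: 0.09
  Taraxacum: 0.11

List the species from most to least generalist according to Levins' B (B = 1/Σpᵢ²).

Σp_mellᵢ² = 0.65² + 0.02² + 0.04² + 0.17² + 0.02² + 0.02² + 0.08² = 0.4225 + 0.0004 + 0.0016 + 0.0289 + 0.0004 + 0.0004 + 0.0064 = 0.4606
B_mell = 1 / 0.4606 = 2.1711
Σp_bicoᵢ² = 0.27² + 0.09² + 0.23² + 0.02² + 0.26² + 0.11² + 0.02² = 0.0729 + 0.0081 + 0.0529 + 0.0004 + 0.0676 + 0.0121 + 0.0004 = 0.2144
B_bico = 1 / 0.2144 = 4.6642
Σp_terrᵢ² = 0.26² + 0.04² + 0.24² + 0.10² + 0.16² + 0.09² + 0.11² = 0.0676 + 0.0016 + 0.0576 + 0.0100 + 0.0256 + 0.0081 + 0.0121 = 0.1826
B_terr = 1 / 0.1826 = 5.4765
Ranking by B (broadest → narrowest): Bombus terrestris (5.48) > Osmia bicornis (4.66) > Apis mellifera (2.17)

Bombus terrestris > Osmia bicornis > Apis mellifera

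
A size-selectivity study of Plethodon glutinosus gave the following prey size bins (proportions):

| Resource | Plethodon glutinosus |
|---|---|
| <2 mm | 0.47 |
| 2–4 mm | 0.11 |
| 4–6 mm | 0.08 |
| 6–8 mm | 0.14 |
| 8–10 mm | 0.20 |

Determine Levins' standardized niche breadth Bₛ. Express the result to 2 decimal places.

0.59

Σpᵢ² = 0.47² + 0.11² + 0.08² + 0.14² + 0.20² = 0.2209 + 0.0121 + 0.0064 + 0.0196 + 0.0400 = 0.2990
B = 1 / 0.2990 = 3.3445
Bₛ = (B − 1)/(n − 1) = (3.3445 − 1)/(5 − 1) = 2.3445/4 = 0.5861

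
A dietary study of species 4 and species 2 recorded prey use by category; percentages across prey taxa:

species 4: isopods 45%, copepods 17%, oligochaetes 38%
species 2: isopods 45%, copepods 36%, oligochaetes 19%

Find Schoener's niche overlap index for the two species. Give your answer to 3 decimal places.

0.810

Convert percentages to proportions (divide by 100).
Σ|p₁ᵢ − p₂ᵢ| = 0.00 + 0.19 + 0.19 = 0.38
D = 1 − ½ × 0.38 = 1 − 0.190 = 0.81000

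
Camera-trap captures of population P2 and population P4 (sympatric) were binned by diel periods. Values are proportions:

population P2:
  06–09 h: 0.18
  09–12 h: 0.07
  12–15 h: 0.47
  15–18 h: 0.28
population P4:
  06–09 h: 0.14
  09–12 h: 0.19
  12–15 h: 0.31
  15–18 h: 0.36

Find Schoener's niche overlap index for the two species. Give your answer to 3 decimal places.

Σ|p₁ᵢ − p₂ᵢ| = 0.04 + 0.12 + 0.16 + 0.08 = 0.40
D = 1 − ½ × 0.40 = 1 − 0.200 = 0.80000

0.800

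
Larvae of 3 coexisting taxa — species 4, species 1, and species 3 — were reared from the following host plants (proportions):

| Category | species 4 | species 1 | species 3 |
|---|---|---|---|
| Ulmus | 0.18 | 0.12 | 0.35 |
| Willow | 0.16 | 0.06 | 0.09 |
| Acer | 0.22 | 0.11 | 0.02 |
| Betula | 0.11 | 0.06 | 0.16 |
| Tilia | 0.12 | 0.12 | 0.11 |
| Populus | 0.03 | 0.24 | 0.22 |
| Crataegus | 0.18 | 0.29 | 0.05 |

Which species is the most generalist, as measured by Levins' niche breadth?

Σp_4ᵢ² = 0.18² + 0.16² + 0.22² + 0.11² + 0.12² + 0.03² + 0.18² = 0.0324 + 0.0256 + 0.0484 + 0.0121 + 0.0144 + 0.0009 + 0.0324 = 0.1662
B_4 = 1 / 0.1662 = 6.0168
Σp_1ᵢ² = 0.12² + 0.06² + 0.11² + 0.06² + 0.12² + 0.24² + 0.29² = 0.0144 + 0.0036 + 0.0121 + 0.0036 + 0.0144 + 0.0576 + 0.0841 = 0.1898
B_1 = 1 / 0.1898 = 5.2687
Σp_3ᵢ² = 0.35² + 0.09² + 0.02² + 0.16² + 0.11² + 0.22² + 0.05² = 0.1225 + 0.0081 + 0.0004 + 0.0256 + 0.0121 + 0.0484 + 0.0025 = 0.2196
B_3 = 1 / 0.2196 = 4.5537
Highest B → broadest niche (most generalist): species 4 (B = 6.02).

species 4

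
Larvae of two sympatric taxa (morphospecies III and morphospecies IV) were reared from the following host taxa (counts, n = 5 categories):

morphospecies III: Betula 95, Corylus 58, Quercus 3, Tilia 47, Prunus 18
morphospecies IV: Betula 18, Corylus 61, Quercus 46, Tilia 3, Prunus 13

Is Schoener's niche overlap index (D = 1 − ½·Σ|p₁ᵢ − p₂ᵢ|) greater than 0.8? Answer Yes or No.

Proportions for morphospecies III (n=221): 95/221=0.4299, 58/221=0.2624, 3/221=0.0136, 47/221=0.2127, 18/221=0.0814
Proportions for morphospecies IV (n=141): 18/141=0.1277, 61/141=0.4326, 46/141=0.3262, 3/141=0.0213, 13/141=0.0922
Σ|p₁ᵢ − p₂ᵢ| = 0.3022 + 0.1702 + 0.3126 + 0.1914 + 0.0108 = 0.9872
D = 1 − ½ × 0.9872 = 1 − 0.49360 = 0.50640
D = 0.50640 < 0.8 → No.

No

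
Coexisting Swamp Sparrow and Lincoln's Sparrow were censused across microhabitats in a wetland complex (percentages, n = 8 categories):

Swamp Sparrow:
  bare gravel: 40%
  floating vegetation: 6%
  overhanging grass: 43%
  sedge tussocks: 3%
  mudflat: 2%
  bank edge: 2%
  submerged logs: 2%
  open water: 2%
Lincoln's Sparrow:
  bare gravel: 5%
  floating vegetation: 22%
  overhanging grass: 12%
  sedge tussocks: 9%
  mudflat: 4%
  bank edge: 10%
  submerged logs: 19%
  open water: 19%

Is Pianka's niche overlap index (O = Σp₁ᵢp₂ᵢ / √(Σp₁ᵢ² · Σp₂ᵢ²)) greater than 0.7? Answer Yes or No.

Convert percentages to proportions (divide by 100).
Σ p₁ᵢp₂ᵢ = 0.0200 + 0.0132 + 0.0516 + 0.0027 + 0.0008 + 0.0020 + 0.0038 + 0.0038 = 0.0979
Σp_1ᵢ² = 0.40² + 0.06² + 0.43² + 0.03² + 0.02² + 0.02² + 0.02² + 0.02² = 0.1600 + 0.0036 + 0.1849 + 0.0009 + 0.0004 + 0.0004 + 0.0004 + 0.0004 = 0.3510
Σp_2ᵢ² = 0.05² + 0.22² + 0.12² + 0.09² + 0.04² + 0.10² + 0.19² + 0.19² = 0.0025 + 0.0484 + 0.0144 + 0.0081 + 0.0016 + 0.0100 + 0.0361 + 0.0361 = 0.1572
O = 0.0979 / √(0.3510 × 0.1572) = 0.0979 / 0.23490 = 0.4168
O = 0.4168 < 0.7 → No.

No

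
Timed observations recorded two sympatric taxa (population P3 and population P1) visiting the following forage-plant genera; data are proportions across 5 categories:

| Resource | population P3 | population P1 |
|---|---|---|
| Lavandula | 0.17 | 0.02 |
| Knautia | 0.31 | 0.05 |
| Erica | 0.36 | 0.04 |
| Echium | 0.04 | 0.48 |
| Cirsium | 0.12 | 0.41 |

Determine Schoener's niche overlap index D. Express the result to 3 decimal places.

Σ|p₁ᵢ − p₂ᵢ| = 0.15 + 0.26 + 0.32 + 0.44 + 0.29 = 1.46
D = 1 − ½ × 1.46 = 1 − 0.730 = 0.27000

0.270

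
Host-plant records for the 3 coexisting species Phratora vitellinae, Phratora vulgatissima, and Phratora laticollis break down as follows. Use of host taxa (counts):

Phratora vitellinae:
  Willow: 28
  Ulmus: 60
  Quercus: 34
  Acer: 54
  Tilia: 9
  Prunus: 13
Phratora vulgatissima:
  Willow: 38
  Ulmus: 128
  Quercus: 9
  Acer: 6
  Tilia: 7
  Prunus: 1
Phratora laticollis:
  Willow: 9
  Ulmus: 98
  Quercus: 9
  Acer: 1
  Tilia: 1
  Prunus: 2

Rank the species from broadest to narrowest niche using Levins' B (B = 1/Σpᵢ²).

Proportions for Phratora vitellinae (n=198): 28/198=0.1414, 60/198=0.3030, 34/198=0.1717, 54/198=0.2727, 9/198=0.0455, 13/198=0.0657
Proportions for Phratora vulgatissima (n=189): 38/189=0.2011, 128/189=0.6772, 9/189=0.0476, 6/189=0.0317, 7/189=0.0370, 1/189=0.0053
Proportions for Phratora laticollis (n=120): 9/120=0.0750, 98/120=0.8167, 9/120=0.0750, 1/120=0.0083, 1/120=0.0083, 2/120=0.0167
Σp_viteᵢ² = 0.1414² + 0.3030² + 0.1717² + 0.2727² + 0.0455² + 0.0657² = 0.019994 + 0.091809 + 0.029481 + 0.074365 + 0.002070 + 0.004316 = 0.222035
B_vite = 1 / 0.222035 = 4.5038
Σp_vulgᵢ² = 0.2011² + 0.6772² + 0.0476² + 0.0317² + 0.0370² + 0.0053² = 0.040441 + 0.458600 + 0.002266 + 0.001005 + 0.001369 + 0.000028 = 0.503709
B_vulg = 1 / 0.503709 = 1.9853
Σp_latiᵢ² = 0.0750² + 0.8167² + 0.0750² + 0.0083² + 0.0083² + 0.0167² = 0.005625 + 0.666999 + 0.005625 + 0.000069 + 0.000069 + 0.000279 = 0.678666
B_lati = 1 / 0.678666 = 1.4735
Ranking by B (broadest → narrowest): Phratora vitellinae (4.50) > Phratora vulgatissima (1.99) > Phratora laticollis (1.47)

Phratora vitellinae > Phratora vulgatissima > Phratora laticollis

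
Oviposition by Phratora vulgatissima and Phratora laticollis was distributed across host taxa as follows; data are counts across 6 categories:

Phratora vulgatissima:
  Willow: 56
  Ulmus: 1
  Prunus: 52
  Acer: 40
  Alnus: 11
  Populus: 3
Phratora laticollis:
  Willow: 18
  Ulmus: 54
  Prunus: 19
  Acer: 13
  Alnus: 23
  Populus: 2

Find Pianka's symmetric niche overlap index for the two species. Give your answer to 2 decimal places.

Proportions for Phratora vulgatissima (n=163): 56/163=0.3436, 1/163=0.0061, 52/163=0.3190, 40/163=0.2454, 11/163=0.0675, 3/163=0.0184
Proportions for Phratora laticollis (n=129): 18/129=0.1395, 54/129=0.4186, 19/129=0.1473, 13/129=0.1008, 23/129=0.1783, 2/129=0.0155
Σ p₁ᵢp₂ᵢ = 0.047932 + 0.002553 + 0.046989 + 0.024736 + 0.012035 + 0.000285 = 0.134530
Σp_1ᵢ² = 0.3436² + 0.0061² + 0.3190² + 0.2454² + 0.0675² + 0.0184² = 0.118061 + 0.000037 + 0.101761 + 0.060221 + 0.004556 + 0.000339 = 0.284975
Σp_2ᵢ² = 0.1395² + 0.4186² + 0.1473² + 0.1008² + 0.1783² + 0.0155² = 0.019460 + 0.175226 + 0.021697 + 0.010161 + 0.031791 + 0.000240 = 0.258575
O = 0.134530 / √(0.284975 × 0.258575) = 0.134530 / 0.2714543 = 0.4956

0.50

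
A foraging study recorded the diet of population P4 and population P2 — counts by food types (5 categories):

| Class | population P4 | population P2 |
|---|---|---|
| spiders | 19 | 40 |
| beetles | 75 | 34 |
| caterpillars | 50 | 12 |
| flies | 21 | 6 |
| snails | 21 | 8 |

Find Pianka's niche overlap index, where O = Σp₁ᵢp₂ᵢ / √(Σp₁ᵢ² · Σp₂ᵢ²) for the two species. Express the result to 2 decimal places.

0.79

Proportions for population P4 (n=186): 19/186=0.1022, 75/186=0.4032, 50/186=0.2688, 21/186=0.1129, 21/186=0.1129
Proportions for population P2 (n=100): 40/100=0.4000, 34/100=0.3400, 12/100=0.1200, 6/100=0.0600, 8/100=0.0800
Σ p₁ᵢp₂ᵢ = 0.040880 + 0.137088 + 0.032256 + 0.006774 + 0.009032 = 0.226030
Σp_1ᵢ² = 0.1022² + 0.4032² + 0.2688² + 0.1129² + 0.1129² = 0.010445 + 0.162570 + 0.072253 + 0.012746 + 0.012746 = 0.270760
Σp_2ᵢ² = 0.4000² + 0.3400² + 0.1200² + 0.0600² + 0.0800² = 0.160000 + 0.115600 + 0.014400 + 0.003600 + 0.006400 = 0.300000
O = 0.226030 / √(0.270760 × 0.300000) = 0.226030 / 0.2850053 = 0.7931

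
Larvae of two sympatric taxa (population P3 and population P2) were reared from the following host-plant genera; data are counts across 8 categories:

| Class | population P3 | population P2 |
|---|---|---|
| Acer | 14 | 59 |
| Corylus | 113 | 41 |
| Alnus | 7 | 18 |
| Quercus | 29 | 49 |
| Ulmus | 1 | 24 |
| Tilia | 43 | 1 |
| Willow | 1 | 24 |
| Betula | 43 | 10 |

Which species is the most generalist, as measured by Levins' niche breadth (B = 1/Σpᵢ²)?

Proportions for population P3 (n=251): 14/251=0.0558, 113/251=0.4502, 7/251=0.0279, 29/251=0.1155, 1/251=0.0040, 43/251=0.1713, 1/251=0.0040, 43/251=0.1713
Proportions for population P2 (n=226): 59/226=0.2611, 41/226=0.1814, 18/226=0.0796, 49/226=0.2168, 24/226=0.1062, 1/226=0.0044, 24/226=0.1062, 10/226=0.0442
Σp_P3ᵢ² = 0.0558² + 0.4502² + 0.0279² + 0.1155² + 0.0040² + 0.1713² + 0.0040² + 0.1713² = 0.003114 + 0.202680 + 0.000778 + 0.013340 + 0.000016 + 0.029344 + 0.000016 + 0.029344 = 0.278632
B_P3 = 1 / 0.278632 = 3.5890
Σp_P2ᵢ² = 0.2611² + 0.1814² + 0.0796² + 0.2168² + 0.1062² + 0.0044² + 0.1062² + 0.0442² = 0.068173 + 0.032906 + 0.006336 + 0.047002 + 0.011278 + 0.000019 + 0.011278 + 0.001954 = 0.178946
B_P2 = 1 / 0.178946 = 5.5883
Highest B → broadest niche (most generalist): population P2 (B = 5.59).

population P2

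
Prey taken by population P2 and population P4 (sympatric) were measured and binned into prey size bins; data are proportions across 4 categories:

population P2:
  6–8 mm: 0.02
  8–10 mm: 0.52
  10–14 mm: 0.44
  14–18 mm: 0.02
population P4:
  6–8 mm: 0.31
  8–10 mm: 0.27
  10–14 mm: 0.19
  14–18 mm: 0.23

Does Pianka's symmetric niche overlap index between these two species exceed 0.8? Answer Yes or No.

No

Σ p₁ᵢp₂ᵢ = 0.0062 + 0.1404 + 0.0836 + 0.0046 = 0.2348
Σp_1ᵢ² = 0.02² + 0.52² + 0.44² + 0.02² = 0.0004 + 0.2704 + 0.1936 + 0.0004 = 0.4648
Σp_2ᵢ² = 0.31² + 0.27² + 0.19² + 0.23² = 0.0961 + 0.0729 + 0.0361 + 0.0529 = 0.2580
O = 0.2348 / √(0.4648 × 0.2580) = 0.2348 / 0.34629 = 0.6780
O = 0.6780 < 0.8 → No.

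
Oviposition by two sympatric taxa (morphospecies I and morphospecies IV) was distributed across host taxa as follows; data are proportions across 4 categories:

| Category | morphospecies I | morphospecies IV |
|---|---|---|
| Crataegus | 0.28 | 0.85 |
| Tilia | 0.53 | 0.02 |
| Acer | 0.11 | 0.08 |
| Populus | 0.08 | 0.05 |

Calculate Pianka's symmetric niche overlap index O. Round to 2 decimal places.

0.50

Σ p₁ᵢp₂ᵢ = 0.2380 + 0.0106 + 0.0088 + 0.0040 = 0.2614
Σp_1ᵢ² = 0.28² + 0.53² + 0.11² + 0.08² = 0.0784 + 0.2809 + 0.0121 + 0.0064 = 0.3778
Σp_2ᵢ² = 0.85² + 0.02² + 0.08² + 0.05² = 0.7225 + 0.0004 + 0.0064 + 0.0025 = 0.7318
O = 0.2614 / √(0.3778 × 0.7318) = 0.2614 / 0.52581 = 0.4971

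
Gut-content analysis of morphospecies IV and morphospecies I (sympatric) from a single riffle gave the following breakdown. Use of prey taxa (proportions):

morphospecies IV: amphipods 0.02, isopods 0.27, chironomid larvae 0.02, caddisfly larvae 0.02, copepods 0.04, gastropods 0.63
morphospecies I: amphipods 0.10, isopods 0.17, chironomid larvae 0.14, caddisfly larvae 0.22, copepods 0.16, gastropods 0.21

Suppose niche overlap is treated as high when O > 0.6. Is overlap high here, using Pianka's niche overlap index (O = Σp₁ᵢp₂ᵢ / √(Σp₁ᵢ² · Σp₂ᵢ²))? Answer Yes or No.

Σ p₁ᵢp₂ᵢ = 0.0020 + 0.0459 + 0.0028 + 0.0044 + 0.0064 + 0.1323 = 0.1938
Σp_1ᵢ² = 0.02² + 0.27² + 0.02² + 0.02² + 0.04² + 0.63² = 0.0004 + 0.0729 + 0.0004 + 0.0004 + 0.0016 + 0.3969 = 0.4726
Σp_2ᵢ² = 0.10² + 0.17² + 0.14² + 0.22² + 0.16² + 0.21² = 0.0100 + 0.0289 + 0.0196 + 0.0484 + 0.0256 + 0.0441 = 0.1766
O = 0.1938 / √(0.4726 × 0.1766) = 0.1938 / 0.28890 = 0.6708
O = 0.6708 > 0.6 → Yes.

Yes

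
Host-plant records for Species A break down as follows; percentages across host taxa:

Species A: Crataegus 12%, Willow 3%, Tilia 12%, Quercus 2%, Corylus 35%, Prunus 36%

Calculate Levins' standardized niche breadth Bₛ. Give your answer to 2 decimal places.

Convert percentages to proportions (divide by 100).
Σpᵢ² = 0.12² + 0.03² + 0.12² + 0.02² + 0.35² + 0.36² = 0.0144 + 0.0009 + 0.0144 + 0.0004 + 0.1225 + 0.1296 = 0.2822
B = 1 / 0.2822 = 3.5436
Bₛ = (B − 1)/(n − 1) = (3.5436 − 1)/(6 − 1) = 2.5436/5 = 0.5087

0.51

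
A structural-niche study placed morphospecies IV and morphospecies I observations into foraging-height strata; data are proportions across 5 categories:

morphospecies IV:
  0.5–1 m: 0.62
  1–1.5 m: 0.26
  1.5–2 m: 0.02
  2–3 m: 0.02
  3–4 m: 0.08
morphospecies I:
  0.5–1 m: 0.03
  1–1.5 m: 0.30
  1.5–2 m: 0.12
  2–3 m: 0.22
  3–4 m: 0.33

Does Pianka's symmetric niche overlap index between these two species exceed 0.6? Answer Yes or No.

No

Σ p₁ᵢp₂ᵢ = 0.0186 + 0.0780 + 0.0024 + 0.0044 + 0.0264 = 0.1298
Σp_1ᵢ² = 0.62² + 0.26² + 0.02² + 0.02² + 0.08² = 0.3844 + 0.0676 + 0.0004 + 0.0004 + 0.0064 = 0.4592
Σp_2ᵢ² = 0.03² + 0.30² + 0.12² + 0.22² + 0.33² = 0.0009 + 0.0900 + 0.0144 + 0.0484 + 0.1089 = 0.2626
O = 0.1298 / √(0.4592 × 0.2626) = 0.1298 / 0.34725 = 0.3738
O = 0.3738 < 0.6 → No.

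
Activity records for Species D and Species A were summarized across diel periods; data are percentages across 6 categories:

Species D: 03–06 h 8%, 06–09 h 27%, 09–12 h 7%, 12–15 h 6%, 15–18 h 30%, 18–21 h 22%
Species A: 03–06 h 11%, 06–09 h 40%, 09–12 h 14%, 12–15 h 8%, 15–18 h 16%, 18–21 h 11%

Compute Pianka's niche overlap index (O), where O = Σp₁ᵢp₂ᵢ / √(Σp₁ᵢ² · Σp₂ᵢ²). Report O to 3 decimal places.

Convert percentages to proportions (divide by 100).
Σ p₁ᵢp₂ᵢ = 0.0088 + 0.1080 + 0.0098 + 0.0048 + 0.0480 + 0.0242 = 0.2036
Σp_1ᵢ² = 0.08² + 0.27² + 0.07² + 0.06² + 0.30² + 0.22² = 0.0064 + 0.0729 + 0.0049 + 0.0036 + 0.0900 + 0.0484 = 0.2262
Σp_2ᵢ² = 0.11² + 0.40² + 0.14² + 0.08² + 0.16² + 0.11² = 0.0121 + 0.1600 + 0.0196 + 0.0064 + 0.0256 + 0.0121 = 0.2358
O = 0.2036 / √(0.2262 × 0.2358) = 0.2036 / 0.230950 = 0.88158

0.882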